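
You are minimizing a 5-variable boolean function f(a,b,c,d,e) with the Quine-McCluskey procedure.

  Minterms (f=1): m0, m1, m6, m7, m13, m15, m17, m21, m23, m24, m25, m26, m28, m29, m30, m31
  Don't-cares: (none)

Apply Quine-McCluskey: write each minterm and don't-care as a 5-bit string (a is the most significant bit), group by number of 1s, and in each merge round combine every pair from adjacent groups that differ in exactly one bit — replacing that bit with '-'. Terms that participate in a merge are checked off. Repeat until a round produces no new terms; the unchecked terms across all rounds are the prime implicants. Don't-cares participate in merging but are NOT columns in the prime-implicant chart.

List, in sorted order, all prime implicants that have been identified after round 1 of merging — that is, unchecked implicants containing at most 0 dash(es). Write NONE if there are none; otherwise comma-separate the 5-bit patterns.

size-2^0 implicants → 00000(✓)  00001(✓)  00110(✓)  00111(✓)  01101(✓)  01111(✓)  10001(✓)  10101(✓)  10111(✓)  11000(✓)  11001(✓)  11010(✓)  11100(✓)  11101(✓)  11110(✓)  11111(✓)
size-2^1 implicants → -0001  -0111(✓)  -1101(✓)  -1111(✓)  0-111(✓)  0000-  0011-  011-1(✓)  1-001(✓)  1-101(✓)  1-111(✓)  10-01(✓)  101-1(✓)  11-00(✓)  11-01(✓)  11-10(✓)  110-0(✓)  1100-(✓)  111-0(✓)  111-1(✓)  1110-(✓)  1111-(✓)
size-2^2 implicants → --111  -11-1  1--01  1-1-1  11--0  11-0-  111--
Unchecked terms (primes): --111, -0001, -11-1, 0000-, 0011-, 1--01, 1-1-1, 11--0, 11-0-, 111--

NONE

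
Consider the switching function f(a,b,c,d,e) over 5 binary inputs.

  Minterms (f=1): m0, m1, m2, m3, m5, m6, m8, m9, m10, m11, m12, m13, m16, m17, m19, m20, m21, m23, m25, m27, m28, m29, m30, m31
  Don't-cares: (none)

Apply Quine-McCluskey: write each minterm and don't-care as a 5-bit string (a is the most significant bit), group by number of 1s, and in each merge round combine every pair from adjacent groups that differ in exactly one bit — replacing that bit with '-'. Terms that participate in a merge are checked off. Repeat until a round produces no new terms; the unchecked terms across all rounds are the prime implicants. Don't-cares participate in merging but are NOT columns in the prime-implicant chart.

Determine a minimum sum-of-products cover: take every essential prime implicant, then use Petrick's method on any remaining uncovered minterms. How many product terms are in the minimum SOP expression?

size-2^0 implicants → 00000(✓)  00001(✓)  00010(✓)  00011(✓)  00101(✓)  00110(✓)  01000(✓)  01001(✓)  01010(✓)  01011(✓)  01100(✓)  01101(✓)  10000(✓)  10001(✓)  10011(✓)  10100(✓)  10101(✓)  10111(✓)  11001(✓)  11011(✓)  11100(✓)  11101(✓)  11110(✓)  11111(✓)
size-2^1 implicants → -0000(✓)  -0001(✓)  -0011(✓)  -0101(✓)  -1001(✓)  -1011(✓)  -1100(✓)  -1101(✓)  0-000(✓)  0-001(✓)  0-010(✓)  0-011(✓)  0-101(✓)  00-01(✓)  00-10  000-0(✓)  000-1(✓)  0000-(✓)  0001-(✓)  01-00(✓)  01-01(✓)  010-0(✓)  010-1(✓)  0100-(✓)  0101-(✓)  0110-(✓)  1-001(✓)  1-011(✓)  1-100(✓)  1-101(✓)  1-111(✓)  10-00(✓)  10-01(✓)  10-11(✓)  100-1(✓)  1000-(✓)  101-1(✓)  1010-(✓)  11-01(✓)  11-11(✓)  110-1(✓)  111-0(✓)  111-1(✓)  1110-(✓)  1111-(✓)
size-2^2 implicants → --001(✓)  --011(✓)  --101(✓)  -0-01(✓)  -00-1(✓)  -000-  -1-01(✓)  -10-1(✓)  -110-  0--01(✓)  0-0-0(✓)  0-0-1(✓)  0-00-(✓)  0-01-(✓)  000--(✓)  01-0-  010--(✓)  1--01(✓)  1--11(✓)  1-0-1(✓)  1-1-1(✓)  1-10-  10--1(✓)  10-0-  11--1(✓)  111--
size-2^3 implicants → ---01  --0-1  0-0--  1---1
Unchecked terms (primes): ---01, --0-1, -000-, -110-, 0-0--, 00-10, 01-0-, 1---1, 1-10-, 10-0-, 111--
Minterm coverage:
  m0 ⊆ -000-,0-0--
  m1 ⊆ ---01,--0-1,-000-,0-0--
  m2 ⊆ 0-0--,00-10
  m3 ⊆ --0-1,0-0--
  m5 ⊆ ---01 [E]
  m6 ⊆ 00-10 [E]
  m8 ⊆ 0-0--,01-0-
  m9 ⊆ ---01,--0-1,0-0--,01-0-
  m10 ⊆ 0-0-- [E]
  m11 ⊆ --0-1,0-0--
  m12 ⊆ -110-,01-0-
  m13 ⊆ ---01,-110-,01-0-
  m16 ⊆ -000-,10-0-
  m17 ⊆ ---01,--0-1,-000-,1---1,10-0-
  m19 ⊆ --0-1,1---1
  m20 ⊆ 1-10-,10-0-
  m21 ⊆ ---01,1---1,1-10-,10-0-
  m23 ⊆ 1---1 [E]
  m25 ⊆ ---01,--0-1,1---1
  m27 ⊆ --0-1,1---1
  m28 ⊆ -110-,1-10-,111--
  m29 ⊆ ---01,-110-,1---1,1-10-,111--
  m30 ⊆ 111-- [E]
  m31 ⊆ 1---1,111--
E = {---01, 0-0--, 00-10, 1---1, 111--}
Petrick residual → -110-, 10-0-
Cover = d'e + bcd' + a'c' + a'b'de' + ae + ab'd' + abc  |cover|=7

7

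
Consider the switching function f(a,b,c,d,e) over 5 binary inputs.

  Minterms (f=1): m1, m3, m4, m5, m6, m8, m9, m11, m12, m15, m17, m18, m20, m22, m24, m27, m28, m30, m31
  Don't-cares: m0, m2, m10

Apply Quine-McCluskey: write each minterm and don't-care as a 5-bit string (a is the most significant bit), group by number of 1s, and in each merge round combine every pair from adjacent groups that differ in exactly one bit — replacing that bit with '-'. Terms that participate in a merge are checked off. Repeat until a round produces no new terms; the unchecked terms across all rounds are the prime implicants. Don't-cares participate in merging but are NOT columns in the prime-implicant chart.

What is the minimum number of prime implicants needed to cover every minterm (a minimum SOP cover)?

7

Round 0: 00000✓ 00001✓ 00010✓ 00011✓ 00100✓ 00101✓ 00110✓ 01000✓ 01001✓ 01010✓ 01011✓ 01100✓ 01111✓ 10001✓ 10010✓ 10100✓ 10110✓ 11000✓ 11011✓ 11100✓ 11110✓ 11111✓
Round 1: -0001 -0010✓ -0100✓ -0110✓ -1000✓ -1011✓ -1100✓ -1111✓ 0-000✓ 0-001✓ 0-010✓ 0-011✓ 0-100✓ 00-00✓ 00-01✓ 00-10✓ 000-0✓ 000-1✓ 0000-✓ 0001-✓ 001-0✓ 0010-✓ 01-00✓ 01-11✓ 010-0✓ 010-1✓ 0100-✓ 0101-✓ 1-100✓ 1-110✓ 10-10✓ 101-0✓ 11-00✓ 11-11✓ 111-0✓ 1111-
Round 2: --100 -0-10 -01-0 -1-00 -1-11 0--00 0-0-0✓ 0-0-1✓ 0-00-✓ 0-01-✓ 00--0 00-0- 000--✓ 010--✓ 1-1-0
Round 3: 0-0--
PIs = {--100, -0-10, -0001, -01-0, -1-00, -1-11, 0--00, 0-0--, 00--0, 00-0-, 1-1-0, 1111-}
Coverage chart:
  m1: -0001,0-0--,00-0-
  m3: 0-0-- ←essential
  m4: --100,-01-0,0--00,00--0,00-0-
  m5: 00-0- ←essential
  m6: -0-10,-01-0,00--0
  m8: -1-00,0--00,0-0--
  m9: 0-0-- ←essential
  m11: -1-11,0-0--
  m12: --100,-1-00,0--00
  m15: -1-11 ←essential
  m17: -0001 ←essential
  m18: -0-10 ←essential
  m20: --100,-01-0,1-1-0
  m22: -0-10,-01-0,1-1-0
  m24: -1-00 ←essential
  m27: -1-11 ←essential
  m28: --100,-1-00,1-1-0
  m30: 1-1-0,1111-
  m31: -1-11,1111-
Essential: -0-10, -0001, -1-00, -1-11, 0-0--, 00-0-
Petrick residual → 1-1-0
Min cover (7 terms): b'de' + b'c'd'e + bd'e' + bde + a'c' + a'b'd' + ace'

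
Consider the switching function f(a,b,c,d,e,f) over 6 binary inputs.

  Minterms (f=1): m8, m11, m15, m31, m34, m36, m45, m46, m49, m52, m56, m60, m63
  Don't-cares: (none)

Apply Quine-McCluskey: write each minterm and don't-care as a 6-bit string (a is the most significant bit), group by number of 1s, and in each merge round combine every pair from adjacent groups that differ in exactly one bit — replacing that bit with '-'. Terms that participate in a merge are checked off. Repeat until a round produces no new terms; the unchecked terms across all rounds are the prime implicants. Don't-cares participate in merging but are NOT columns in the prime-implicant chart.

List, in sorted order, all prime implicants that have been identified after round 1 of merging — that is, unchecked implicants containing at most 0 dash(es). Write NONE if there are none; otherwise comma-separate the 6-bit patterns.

001000, 100010, 101101, 101110, 110001

Round 0: 001000 001011✓ 001111✓ 011111✓ 100010 100100✓ 101101 101110 110001 110100✓ 111000✓ 111100✓ 111111✓
Round 1: -11111 0-1111 001-11 1-0100 11-100 111-00
PIs = {-11111, 0-1111, 001-11, 001000, 1-0100, 100010, 101101, 101110, 11-100, 110001, 111-00}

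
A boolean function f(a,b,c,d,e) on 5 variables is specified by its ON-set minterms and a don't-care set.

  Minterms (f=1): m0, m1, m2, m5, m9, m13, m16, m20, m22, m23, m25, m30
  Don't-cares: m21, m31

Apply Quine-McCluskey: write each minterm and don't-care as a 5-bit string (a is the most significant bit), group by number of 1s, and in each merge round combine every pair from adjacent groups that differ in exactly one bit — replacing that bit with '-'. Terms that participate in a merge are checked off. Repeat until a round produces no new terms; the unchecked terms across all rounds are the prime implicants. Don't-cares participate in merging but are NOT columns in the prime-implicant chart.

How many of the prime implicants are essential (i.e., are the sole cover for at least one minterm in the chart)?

Round 0: 00000✓ 00001✓ 00010✓ 00101✓ 01001✓ 01101✓ 10000✓ 10100✓ 10101✓ 10110✓ 10111✓ 11001✓ 11110✓ 11111✓
Round 1: -0000 -0101 -1001 0-001✓ 0-101✓ 00-01✓ 000-0 0000- 01-01✓ 1-110✓ 1-111✓ 10-00 101-0✓ 101-1✓ 1010-✓ 1011-✓ 1111-✓
Round 2: 0--01 1-11- 101--
PIs = {-0000, -0101, -1001, 0--01, 000-0, 0000-, 1-11-, 10-00, 101--}
Coverage chart:
  m0: -0000,000-0,0000-
  m1: 0--01,0000-
  m2: 000-0 ←essential
  m5: -0101,0--01
  m9: -1001,0--01
  m13: 0--01 ←essential
  m16: -0000,10-00
  m20: 10-00,101--
  m22: 1-11-,101--
  m23: 1-11-,101--
  m25: -1001 ←essential
  m30: 1-11- ←essential
Essential: -1001, 0--01, 000-0, 1-11-

4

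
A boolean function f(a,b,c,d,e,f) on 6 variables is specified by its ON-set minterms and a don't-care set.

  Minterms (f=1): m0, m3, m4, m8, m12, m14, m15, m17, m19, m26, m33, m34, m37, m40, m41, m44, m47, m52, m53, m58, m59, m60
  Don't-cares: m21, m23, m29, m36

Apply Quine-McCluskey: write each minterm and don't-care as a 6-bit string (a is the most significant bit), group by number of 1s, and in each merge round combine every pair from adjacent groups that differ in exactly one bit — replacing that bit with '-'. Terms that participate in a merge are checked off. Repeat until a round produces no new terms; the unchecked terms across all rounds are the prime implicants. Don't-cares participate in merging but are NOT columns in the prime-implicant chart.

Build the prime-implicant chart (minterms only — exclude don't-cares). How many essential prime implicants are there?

size-2^0 implicants → 000000(✓)  000011(✓)  000100(✓)  001000(✓)  001100(✓)  001110(✓)  001111(✓)  010001(✓)  010011(✓)  010101(✓)  010111(✓)  011010(✓)  011101(✓)  100001(✓)  100010  100100(✓)  100101(✓)  101000(✓)  101001(✓)  101100(✓)  101111(✓)  110100(✓)  110101(✓)  111010(✓)  111011(✓)  111100(✓)
size-2^1 implicants → -00100(✓)  -01000(✓)  -01100(✓)  -01111  -10101  -11010  0-0011  00-000(✓)  00-100(✓)  000-00(✓)  001-00(✓)  0011-0  00111-  01-101  010-01(✓)  010-11(✓)  0100-1(✓)  0101-1(✓)  1-0100(✓)  1-0101(✓)  1-1100(✓)  10-001  10-100(✓)  100-01  10010-(✓)  101-00(✓)  10100-  11-100(✓)  11010-(✓)  11101-
size-2^2 implicants → -0-100  -01-00  00--00  010--1  1--100  1-010-
Unchecked terms (primes): -0-100, -01-00, -01111, -10101, -11010, 0-0011, 00--00, 0011-0, 00111-, 01-101, 010--1, 1--100, 1-010-, 10-001, 100-01, 100010, 10100-, 11101-
Minterm coverage:
  m0 ⊆ 00--00 [E]
  m3 ⊆ 0-0011 [E]
  m4 ⊆ -0-100,00--00
  m8 ⊆ -01-00,00--00
  m12 ⊆ -0-100,-01-00,00--00,0011-0
  m14 ⊆ 0011-0,00111-
  m15 ⊆ -01111,00111-
  m17 ⊆ 010--1 [E]
  m19 ⊆ 0-0011,010--1
  m26 ⊆ -11010 [E]
  m33 ⊆ 10-001,100-01
  m34 ⊆ 100010 [E]
  m37 ⊆ 1-010-,100-01
  m40 ⊆ -01-00,10100-
  m41 ⊆ 10-001,10100-
  m44 ⊆ -0-100,-01-00,1--100
  m47 ⊆ -01111 [E]
  m52 ⊆ 1--100,1-010-
  m53 ⊆ -10101,1-010-
  m58 ⊆ -11010,11101-
  m59 ⊆ 11101- [E]
  m60 ⊆ 1--100 [E]
E = {-01111, -11010, 0-0011, 00--00, 010--1, 1--100, 100010, 11101-}

8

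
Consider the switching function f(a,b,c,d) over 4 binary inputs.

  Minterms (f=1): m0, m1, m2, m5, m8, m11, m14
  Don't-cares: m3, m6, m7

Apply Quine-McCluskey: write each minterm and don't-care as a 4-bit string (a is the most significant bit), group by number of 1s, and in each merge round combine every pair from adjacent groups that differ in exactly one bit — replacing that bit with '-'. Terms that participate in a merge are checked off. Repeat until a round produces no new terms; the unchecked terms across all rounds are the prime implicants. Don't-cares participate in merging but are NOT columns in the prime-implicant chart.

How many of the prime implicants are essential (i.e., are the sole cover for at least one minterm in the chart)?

4

[col 0] 0000*, 0001*, 0010*, 0011*, 0101*, 0110*, 0111*, 1000*, 1011*, 1110*
[col 1] -000, -011, -110, 0-01*, 0-10*, 0-11*, 00-0*, 00-1*, 000-*, 001-*, 01-1*, 011-*
[col 2] 0--1, 0-1-, 00--
Prime implicants: -000, -011, -110, 0--1, 0-1-, 00--
PI chart (minterm → PIs covering it):
  0 | -000,00--
  1 | 0--1,00--
  2 | 0-1-,00--
  5 | 0--1  (sole → essential)
  8 | -000  (sole → essential)
  11 | -011  (sole → essential)
  14 | -110  (sole → essential)
Essential prime implicants: -000, -011, -110, 0--1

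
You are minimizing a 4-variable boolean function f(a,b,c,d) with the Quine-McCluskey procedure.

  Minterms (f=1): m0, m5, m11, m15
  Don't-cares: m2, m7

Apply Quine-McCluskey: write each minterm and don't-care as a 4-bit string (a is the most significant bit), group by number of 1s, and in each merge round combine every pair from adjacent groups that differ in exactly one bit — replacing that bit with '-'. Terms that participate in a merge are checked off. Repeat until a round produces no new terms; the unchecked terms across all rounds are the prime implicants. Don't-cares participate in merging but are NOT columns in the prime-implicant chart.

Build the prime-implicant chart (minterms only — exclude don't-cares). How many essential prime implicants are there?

[col 0] 0000*, 0010*, 0101*, 0111*, 1011*, 1111*
[col 1] -111, 00-0, 01-1, 1-11
Prime implicants: -111, 00-0, 01-1, 1-11
PI chart (minterm → PIs covering it):
  0 | 00-0  (sole → essential)
  5 | 01-1  (sole → essential)
  11 | 1-11  (sole → essential)
  15 | -111,1-11
Essential prime implicants: 00-0, 01-1, 1-11

3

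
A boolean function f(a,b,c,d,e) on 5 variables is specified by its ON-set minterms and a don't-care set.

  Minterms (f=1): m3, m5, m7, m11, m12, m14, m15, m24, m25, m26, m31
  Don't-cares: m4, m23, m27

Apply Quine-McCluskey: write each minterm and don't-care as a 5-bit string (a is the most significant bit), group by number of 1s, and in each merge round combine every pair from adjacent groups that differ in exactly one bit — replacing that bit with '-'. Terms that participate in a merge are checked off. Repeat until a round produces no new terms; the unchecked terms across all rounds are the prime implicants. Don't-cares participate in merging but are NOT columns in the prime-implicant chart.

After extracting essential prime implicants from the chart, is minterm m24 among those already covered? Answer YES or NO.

size-2^0 implicants → 00011(✓)  00100(✓)  00101(✓)  00111(✓)  01011(✓)  01100(✓)  01110(✓)  01111(✓)  10111(✓)  11000(✓)  11001(✓)  11010(✓)  11011(✓)  11111(✓)
size-2^1 implicants → -0111(✓)  -1011(✓)  -1111(✓)  0-011(✓)  0-100  0-111(✓)  00-11(✓)  001-1  0010-  01-11(✓)  011-0  0111-  1-111(✓)  11-11(✓)  110-0(✓)  110-1(✓)  1100-(✓)  1101-(✓)
size-2^2 implicants → --111  -1-11  0--11  110--
Unchecked terms (primes): --111, -1-11, 0--11, 0-100, 001-1, 0010-, 011-0, 0111-, 110--
Minterm coverage:
  m3 ⊆ 0--11 [E]
  m5 ⊆ 001-1,0010-
  m7 ⊆ --111,0--11,001-1
  m11 ⊆ -1-11,0--11
  m12 ⊆ 0-100,011-0
  m14 ⊆ 011-0,0111-
  m15 ⊆ --111,-1-11,0--11,0111-
  m24 ⊆ 110-- [E]
  m25 ⊆ 110-- [E]
  m26 ⊆ 110-- [E]
  m31 ⊆ --111,-1-11
E = {0--11, 110--}

YES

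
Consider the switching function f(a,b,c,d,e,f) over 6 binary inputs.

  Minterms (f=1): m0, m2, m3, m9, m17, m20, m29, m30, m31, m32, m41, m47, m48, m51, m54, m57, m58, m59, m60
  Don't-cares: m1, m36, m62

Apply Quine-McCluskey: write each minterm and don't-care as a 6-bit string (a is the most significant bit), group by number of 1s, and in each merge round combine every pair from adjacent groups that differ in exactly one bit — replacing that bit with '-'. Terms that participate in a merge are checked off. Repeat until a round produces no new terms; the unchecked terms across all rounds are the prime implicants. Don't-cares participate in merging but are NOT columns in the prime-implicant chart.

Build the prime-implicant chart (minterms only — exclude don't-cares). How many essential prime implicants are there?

9

Round 0: 000000✓ 000001✓ 000010✓ 000011✓ 001001✓ 010001✓ 010100 011101✓ 011110✓ 011111✓ 100000✓ 100100✓ 101001✓ 101111 110000✓ 110011✓ 110110✓ 111001✓ 111010✓ 111011✓ 111100✓ 111110✓
Round 1: -00000 -01001 -11110 0-0001 00-001 0000-0✓ 0000-1✓ 00000-✓ 00001-✓ 0111-1 01111- 1-0000 1-1001 100-00 11-011 11-110 111-10 1110-1 11101- 1111-0
Round 2: 0000--
PIs = {-00000, -01001, -11110, 0-0001, 00-001, 0000--, 010100, 0111-1, 01111-, 1-0000, 1-1001, 100-00, 101111, 11-011, 11-110, 111-10, 1110-1, 11101-, 1111-0}
Coverage chart:
  m0: -00000,0000--
  m2: 0000-- ←essential
  m3: 0000-- ←essential
  m9: -01001,00-001
  m17: 0-0001 ←essential
  m20: 010100 ←essential
  m29: 0111-1 ←essential
  m30: -11110,01111-
  m31: 0111-1,01111-
  m32: -00000,1-0000,100-00
  m41: -01001,1-1001
  m47: 101111 ←essential
  m48: 1-0000 ←essential
  m51: 11-011 ←essential
  m54: 11-110 ←essential
  m57: 1-1001,1110-1
  m58: 111-10,11101-
  m59: 11-011,1110-1,11101-
  m60: 1111-0 ←essential
Essential: 0-0001, 0000--, 010100, 0111-1, 1-0000, 101111, 11-011, 11-110, 1111-0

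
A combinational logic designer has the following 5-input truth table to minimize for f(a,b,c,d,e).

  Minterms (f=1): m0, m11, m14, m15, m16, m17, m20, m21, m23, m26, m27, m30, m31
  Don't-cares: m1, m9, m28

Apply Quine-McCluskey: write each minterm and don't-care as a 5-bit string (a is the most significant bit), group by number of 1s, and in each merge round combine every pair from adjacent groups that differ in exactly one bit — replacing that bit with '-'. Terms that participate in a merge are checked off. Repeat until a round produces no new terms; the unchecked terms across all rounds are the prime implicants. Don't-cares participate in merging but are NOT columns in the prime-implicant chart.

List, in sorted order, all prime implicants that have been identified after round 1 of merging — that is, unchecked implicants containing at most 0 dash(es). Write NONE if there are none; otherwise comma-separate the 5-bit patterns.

[col 0] 00000*, 00001*, 01001*, 01011*, 01110*, 01111*, 10000*, 10001*, 10100*, 10101*, 10111*, 11010*, 11011*, 11100*, 11110*, 11111*
[col 1] -0000*, -0001*, -1011*, -1110*, -1111*, 0-001, 0000-*, 01-11*, 010-1, 0111-*, 1-100, 1-111, 10-00*, 10-01*, 1000-*, 101-1, 1010-*, 11-10*, 11-11*, 1101-*, 111-0, 1111-*
[col 2] -000-, -1-11, -111-, 10-0-, 11-1-
Prime implicants: -000-, -1-11, -111-, 0-001, 010-1, 1-100, 1-111, 10-0-, 101-1, 11-1-, 111-0

NONE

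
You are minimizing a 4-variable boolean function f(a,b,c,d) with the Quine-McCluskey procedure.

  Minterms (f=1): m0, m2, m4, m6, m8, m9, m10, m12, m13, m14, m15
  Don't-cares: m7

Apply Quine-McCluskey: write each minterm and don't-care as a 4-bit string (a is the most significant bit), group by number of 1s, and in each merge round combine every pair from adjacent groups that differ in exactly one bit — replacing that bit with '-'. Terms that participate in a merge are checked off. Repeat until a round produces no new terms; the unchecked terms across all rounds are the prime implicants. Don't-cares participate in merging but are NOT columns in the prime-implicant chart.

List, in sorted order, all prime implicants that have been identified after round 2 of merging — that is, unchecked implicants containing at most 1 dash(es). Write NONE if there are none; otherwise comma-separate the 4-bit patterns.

Round 0: 0000✓ 0010✓ 0100✓ 0110✓ 0111✓ 1000✓ 1001✓ 1010✓ 1100✓ 1101✓ 1110✓ 1111✓
Round 1: -000✓ -010✓ -100✓ -110✓ -111✓ 0-00✓ 0-10✓ 00-0✓ 01-0✓ 011-✓ 1-00✓ 1-01✓ 1-10✓ 10-0✓ 100-✓ 11-0✓ 11-1✓ 110-✓ 111-✓
Round 2: --00✓ --10✓ -0-0✓ -1-0✓ -11- 0--0✓ 1--0✓ 1-0- 11--
Round 3: ---0
PIs = {---0, -11-, 1-0-, 11--}

NONE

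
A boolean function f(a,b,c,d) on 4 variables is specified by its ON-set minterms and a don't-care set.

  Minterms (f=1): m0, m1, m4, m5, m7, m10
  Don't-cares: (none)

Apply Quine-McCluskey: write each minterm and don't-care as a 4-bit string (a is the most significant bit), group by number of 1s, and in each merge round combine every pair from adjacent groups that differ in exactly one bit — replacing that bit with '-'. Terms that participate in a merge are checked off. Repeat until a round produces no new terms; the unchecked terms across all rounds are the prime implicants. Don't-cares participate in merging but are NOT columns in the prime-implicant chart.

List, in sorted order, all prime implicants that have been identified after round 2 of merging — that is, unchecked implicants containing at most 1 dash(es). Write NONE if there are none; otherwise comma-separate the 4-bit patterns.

size-2^0 implicants → 0000(✓)  0001(✓)  0100(✓)  0101(✓)  0111(✓)  1010
size-2^1 implicants → 0-00(✓)  0-01(✓)  000-(✓)  01-1  010-(✓)
size-2^2 implicants → 0-0-
Unchecked terms (primes): 0-0-, 01-1, 1010

01-1, 1010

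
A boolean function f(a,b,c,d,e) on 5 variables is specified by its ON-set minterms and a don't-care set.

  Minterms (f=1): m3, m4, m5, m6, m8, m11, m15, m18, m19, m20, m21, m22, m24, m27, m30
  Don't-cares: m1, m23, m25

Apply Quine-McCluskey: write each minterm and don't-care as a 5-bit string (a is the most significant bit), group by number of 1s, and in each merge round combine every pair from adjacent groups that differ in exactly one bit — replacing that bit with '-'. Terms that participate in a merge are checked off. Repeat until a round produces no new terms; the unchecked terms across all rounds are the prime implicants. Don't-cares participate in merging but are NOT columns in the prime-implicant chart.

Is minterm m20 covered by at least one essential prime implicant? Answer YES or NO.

YES

Round 0: 00001✓ 00011✓ 00100✓ 00101✓ 00110✓ 01000✓ 01011✓ 01111✓ 10010✓ 10011✓ 10100✓ 10101✓ 10110✓ 10111✓ 11000✓ 11001✓ 11011✓ 11110✓
Round 1: -0011✓ -0100✓ -0101✓ -0110✓ -1000 -1011✓ 0-011✓ 00-01 000-1 001-0✓ 0010-✓ 01-11 1-011✓ 1-110 10-10✓ 10-11✓ 1001-✓ 101-0✓ 101-1✓ 1010-✓ 1011-✓ 110-1 1100-
Round 2: --011 -01-0 -010- 10-1- 101--
PIs = {--011, -01-0, -010-, -1000, 00-01, 000-1, 01-11, 1-110, 10-1-, 101--, 110-1, 1100-}
Coverage chart:
  m3: --011,000-1
  m4: -01-0,-010-
  m5: -010-,00-01
  m6: -01-0 ←essential
  m8: -1000 ←essential
  m11: --011,01-11
  m15: 01-11 ←essential
  m18: 10-1- ←essential
  m19: --011,10-1-
  m20: -01-0,-010-,101--
  m21: -010-,101--
  m22: -01-0,1-110,10-1-,101--
  m24: -1000,1100-
  m27: --011,110-1
  m30: 1-110 ←essential
Essential: -01-0, -1000, 01-11, 1-110, 10-1-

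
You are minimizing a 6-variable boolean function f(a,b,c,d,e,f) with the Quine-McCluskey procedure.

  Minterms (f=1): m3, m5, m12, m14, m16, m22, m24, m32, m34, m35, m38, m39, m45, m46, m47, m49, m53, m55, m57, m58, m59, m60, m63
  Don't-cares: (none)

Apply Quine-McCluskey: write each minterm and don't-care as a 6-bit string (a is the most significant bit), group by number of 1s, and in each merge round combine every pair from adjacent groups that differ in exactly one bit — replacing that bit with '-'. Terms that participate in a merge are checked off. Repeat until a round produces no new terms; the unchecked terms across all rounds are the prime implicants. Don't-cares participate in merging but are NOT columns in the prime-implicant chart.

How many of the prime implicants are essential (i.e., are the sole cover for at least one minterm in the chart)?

size-2^0 implicants → 000011(✓)  000101  001100(✓)  001110(✓)  010000(✓)  010110  011000(✓)  100000(✓)  100010(✓)  100011(✓)  100110(✓)  100111(✓)  101101(✓)  101110(✓)  101111(✓)  110001(✓)  110101(✓)  110111(✓)  111001(✓)  111010(✓)  111011(✓)  111100  111111(✓)
size-2^1 implicants → -00011  -01110  0011-0  01-000  1-0111(✓)  1-1111(✓)  10-110(✓)  10-111(✓)  100-10(✓)  100-11(✓)  1000-0  10001-(✓)  10011-(✓)  1011-1  10111-(✓)  11-001  11-111(✓)  110-01  1101-1  111-11  1110-1  11101-
size-2^2 implicants → 1--111  10-11-  100-1-
Unchecked terms (primes): -00011, -01110, 000101, 0011-0, 01-000, 010110, 1--111, 10-11-, 100-1-, 1000-0, 1011-1, 11-001, 110-01, 1101-1, 111-11, 1110-1, 11101-, 111100
Minterm coverage:
  m3 ⊆ -00011 [E]
  m5 ⊆ 000101 [E]
  m12 ⊆ 0011-0 [E]
  m14 ⊆ -01110,0011-0
  m16 ⊆ 01-000 [E]
  m22 ⊆ 010110 [E]
  m24 ⊆ 01-000 [E]
  m32 ⊆ 1000-0 [E]
  m34 ⊆ 100-1-,1000-0
  m35 ⊆ -00011,100-1-
  m38 ⊆ 10-11-,100-1-
  m39 ⊆ 1--111,10-11-,100-1-
  m45 ⊆ 1011-1 [E]
  m46 ⊆ -01110,10-11-
  m47 ⊆ 1--111,10-11-,1011-1
  m49 ⊆ 11-001,110-01
  m53 ⊆ 110-01,1101-1
  m55 ⊆ 1--111,1101-1
  m57 ⊆ 11-001,1110-1
  m58 ⊆ 11101- [E]
  m59 ⊆ 111-11,1110-1,11101-
  m60 ⊆ 111100 [E]
  m63 ⊆ 1--111,111-11
E = {-00011, 000101, 0011-0, 01-000, 010110, 1000-0, 1011-1, 11101-, 111100}

9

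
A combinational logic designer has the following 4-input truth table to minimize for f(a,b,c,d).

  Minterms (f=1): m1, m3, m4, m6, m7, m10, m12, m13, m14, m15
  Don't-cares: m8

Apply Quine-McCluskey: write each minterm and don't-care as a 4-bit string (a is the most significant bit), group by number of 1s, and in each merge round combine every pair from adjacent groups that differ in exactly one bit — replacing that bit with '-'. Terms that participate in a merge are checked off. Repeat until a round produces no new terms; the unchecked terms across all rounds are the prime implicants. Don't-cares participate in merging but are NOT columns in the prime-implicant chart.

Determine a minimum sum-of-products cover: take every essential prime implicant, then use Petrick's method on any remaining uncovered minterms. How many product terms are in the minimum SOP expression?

Round 0: 0001✓ 0011✓ 0100✓ 0110✓ 0111✓ 1000✓ 1010✓ 1100✓ 1101✓ 1110✓ 1111✓
Round 1: -100✓ -110✓ -111✓ 0-11 00-1 01-0✓ 011-✓ 1-00✓ 1-10✓ 10-0✓ 11-0✓ 11-1✓ 110-✓ 111-✓
Round 2: -1-0 -11- 1--0 11--
PIs = {-1-0, -11-, 0-11, 00-1, 1--0, 11--}
Coverage chart:
  m1: 00-1 ←essential
  m3: 0-11,00-1
  m4: -1-0 ←essential
  m6: -1-0,-11-
  m7: -11-,0-11
  m10: 1--0 ←essential
  m12: -1-0,1--0,11--
  m13: 11-- ←essential
  m14: -1-0,-11-,1--0,11--
  m15: -11-,11--
Essential: -1-0, 00-1, 1--0, 11--
Petrick residual → -11-
Min cover (5 terms): bd' + bc + a'b'd + ad' + ab

5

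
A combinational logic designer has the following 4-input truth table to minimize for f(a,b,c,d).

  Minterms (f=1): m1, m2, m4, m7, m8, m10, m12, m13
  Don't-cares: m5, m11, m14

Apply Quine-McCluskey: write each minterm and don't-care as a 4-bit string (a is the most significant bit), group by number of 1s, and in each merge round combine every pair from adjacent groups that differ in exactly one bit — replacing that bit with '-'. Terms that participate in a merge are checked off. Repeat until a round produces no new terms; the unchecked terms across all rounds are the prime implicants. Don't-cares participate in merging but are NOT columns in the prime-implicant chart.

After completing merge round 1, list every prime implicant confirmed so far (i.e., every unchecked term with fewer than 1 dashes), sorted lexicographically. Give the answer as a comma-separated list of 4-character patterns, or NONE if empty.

NONE

Round 0: 0001✓ 0010✓ 0100✓ 0101✓ 0111✓ 1000✓ 1010✓ 1011✓ 1100✓ 1101✓ 1110✓
Round 1: -010 -100✓ -101✓ 0-01 01-1 010-✓ 1-00✓ 1-10✓ 10-0✓ 101- 11-0✓ 110-✓
Round 2: -10- 1--0
PIs = {-010, -10-, 0-01, 01-1, 1--0, 101-}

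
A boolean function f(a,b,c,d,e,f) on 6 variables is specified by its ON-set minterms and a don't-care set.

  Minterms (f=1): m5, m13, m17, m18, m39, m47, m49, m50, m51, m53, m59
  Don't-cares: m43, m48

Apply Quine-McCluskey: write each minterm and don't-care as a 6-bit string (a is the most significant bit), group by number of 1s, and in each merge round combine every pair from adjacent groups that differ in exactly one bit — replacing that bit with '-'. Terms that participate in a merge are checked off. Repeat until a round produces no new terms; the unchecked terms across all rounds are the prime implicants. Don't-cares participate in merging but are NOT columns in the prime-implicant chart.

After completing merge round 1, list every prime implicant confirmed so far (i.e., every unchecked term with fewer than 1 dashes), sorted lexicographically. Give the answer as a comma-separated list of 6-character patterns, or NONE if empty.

NONE

size-2^0 implicants → 000101(✓)  001101(✓)  010001(✓)  010010(✓)  100111(✓)  101011(✓)  101111(✓)  110000(✓)  110001(✓)  110010(✓)  110011(✓)  110101(✓)  111011(✓)
size-2^1 implicants → -10001  -10010  00-101  1-1011  10-111  101-11  11-011  110-01  1100-0(✓)  1100-1(✓)  11000-(✓)  11001-(✓)
size-2^2 implicants → 1100--
Unchecked terms (primes): -10001, -10010, 00-101, 1-1011, 10-111, 101-11, 11-011, 110-01, 1100--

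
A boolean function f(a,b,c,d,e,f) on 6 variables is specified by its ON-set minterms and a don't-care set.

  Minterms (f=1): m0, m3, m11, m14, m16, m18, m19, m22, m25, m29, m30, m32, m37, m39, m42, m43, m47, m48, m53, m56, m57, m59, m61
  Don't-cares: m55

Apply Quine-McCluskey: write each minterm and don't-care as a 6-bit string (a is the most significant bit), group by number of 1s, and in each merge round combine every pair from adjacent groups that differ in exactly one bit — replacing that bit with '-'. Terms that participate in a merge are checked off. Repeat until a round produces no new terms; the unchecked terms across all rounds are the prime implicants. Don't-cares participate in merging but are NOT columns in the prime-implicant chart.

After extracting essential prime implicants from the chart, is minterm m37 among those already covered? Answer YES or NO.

YES

size-2^0 implicants → 000000(✓)  000011(✓)  001011(✓)  001110(✓)  010000(✓)  010010(✓)  010011(✓)  010110(✓)  011001(✓)  011101(✓)  011110(✓)  100000(✓)  100101(✓)  100111(✓)  101010(✓)  101011(✓)  101111(✓)  110000(✓)  110101(✓)  110111(✓)  111000(✓)  111001(✓)  111011(✓)  111101(✓)
size-2^1 implicants → -00000(✓)  -01011  -10000(✓)  -11001(✓)  -11101(✓)  0-0000(✓)  0-0011  0-1110  00-011  01-110  010-10  0100-0  01001-  011-01(✓)  1-0000(✓)  1-0101(✓)  1-0111(✓)  1-1011  10-111  1001-1(✓)  101-11  10101-  11-000  11-101  1101-1(✓)  111-01(✓)  1110-1  11100-
size-2^2 implicants → --0000  -11-01  1-01-1
Unchecked terms (primes): --0000, -01011, -11-01, 0-0011, 0-1110, 00-011, 01-110, 010-10, 0100-0, 01001-, 1-01-1, 1-1011, 10-111, 101-11, 10101-, 11-000, 11-101, 1110-1, 11100-
Minterm coverage:
  m0 ⊆ --0000 [E]
  m3 ⊆ 0-0011,00-011
  m11 ⊆ -01011,00-011
  m14 ⊆ 0-1110 [E]
  m16 ⊆ --0000,0100-0
  m18 ⊆ 010-10,0100-0,01001-
  m19 ⊆ 0-0011,01001-
  m22 ⊆ 01-110,010-10
  m25 ⊆ -11-01 [E]
  m29 ⊆ -11-01 [E]
  m30 ⊆ 0-1110,01-110
  m32 ⊆ --0000 [E]
  m37 ⊆ 1-01-1 [E]
  m39 ⊆ 1-01-1,10-111
  m42 ⊆ 10101- [E]
  m43 ⊆ -01011,1-1011,101-11,10101-
  m47 ⊆ 10-111,101-11
  m48 ⊆ --0000,11-000
  m53 ⊆ 1-01-1,11-101
  m56 ⊆ 11-000,11100-
  m57 ⊆ -11-01,1110-1,11100-
  m59 ⊆ 1-1011,1110-1
  m61 ⊆ -11-01,11-101
E = {--0000, -11-01, 0-1110, 1-01-1, 10101-}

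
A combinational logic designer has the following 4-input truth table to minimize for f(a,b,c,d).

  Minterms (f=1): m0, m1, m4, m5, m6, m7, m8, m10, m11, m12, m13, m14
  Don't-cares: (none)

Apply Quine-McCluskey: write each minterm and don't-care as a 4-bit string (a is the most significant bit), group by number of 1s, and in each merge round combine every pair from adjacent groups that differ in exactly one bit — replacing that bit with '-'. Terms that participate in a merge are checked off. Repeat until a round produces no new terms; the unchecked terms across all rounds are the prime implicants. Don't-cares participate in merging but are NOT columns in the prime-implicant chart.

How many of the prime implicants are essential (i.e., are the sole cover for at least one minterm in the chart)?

4

[col 0] 0000*, 0001*, 0100*, 0101*, 0110*, 0111*, 1000*, 1010*, 1011*, 1100*, 1101*, 1110*
[col 1] -000*, -100*, -101*, -110*, 0-00*, 0-01*, 000-*, 01-0*, 01-1*, 010-*, 011-*, 1-00*, 1-10*, 10-0*, 101-, 11-0*, 110-*
[col 2] --00, -1-0, -10-, 0-0-, 01--, 1--0
Prime implicants: --00, -1-0, -10-, 0-0-, 01--, 1--0, 101-
PI chart (minterm → PIs covering it):
  0 | --00,0-0-
  1 | 0-0-  (sole → essential)
  4 | --00,-1-0,-10-,0-0-,01--
  5 | -10-,0-0-,01--
  6 | -1-0,01--
  7 | 01--  (sole → essential)
  8 | --00,1--0
  10 | 1--0,101-
  11 | 101-  (sole → essential)
  12 | --00,-1-0,-10-,1--0
  13 | -10-  (sole → essential)
  14 | -1-0,1--0
Essential prime implicants: -10-, 0-0-, 01--, 101-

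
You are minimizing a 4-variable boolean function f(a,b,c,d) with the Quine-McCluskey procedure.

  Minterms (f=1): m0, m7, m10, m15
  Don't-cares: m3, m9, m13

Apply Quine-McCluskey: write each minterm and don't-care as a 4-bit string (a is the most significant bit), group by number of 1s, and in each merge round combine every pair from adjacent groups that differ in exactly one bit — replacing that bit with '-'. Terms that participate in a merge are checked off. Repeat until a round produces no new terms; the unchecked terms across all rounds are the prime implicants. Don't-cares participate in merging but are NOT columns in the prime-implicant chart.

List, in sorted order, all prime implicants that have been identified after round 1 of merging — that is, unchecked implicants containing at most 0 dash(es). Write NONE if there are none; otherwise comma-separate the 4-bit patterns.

size-2^0 implicants → 0000  0011(✓)  0111(✓)  1001(✓)  1010  1101(✓)  1111(✓)
size-2^1 implicants → -111  0-11  1-01  11-1
Unchecked terms (primes): -111, 0-11, 0000, 1-01, 1010, 11-1

0000, 1010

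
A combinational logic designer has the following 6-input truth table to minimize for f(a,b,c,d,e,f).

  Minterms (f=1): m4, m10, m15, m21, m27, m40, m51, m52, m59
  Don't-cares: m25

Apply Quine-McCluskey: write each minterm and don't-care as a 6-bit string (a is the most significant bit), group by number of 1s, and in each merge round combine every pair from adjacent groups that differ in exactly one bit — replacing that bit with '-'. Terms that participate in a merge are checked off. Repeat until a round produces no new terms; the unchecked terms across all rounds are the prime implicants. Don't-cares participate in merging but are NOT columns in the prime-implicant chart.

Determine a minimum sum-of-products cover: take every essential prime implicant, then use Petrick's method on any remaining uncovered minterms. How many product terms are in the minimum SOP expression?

8

Round 0: 000100 001010 001111 010101 011001✓ 011011✓ 101000 110011✓ 110100 111011✓
Round 1: -11011 0110-1 11-011
PIs = {-11011, 000100, 001010, 001111, 010101, 0110-1, 101000, 11-011, 110100}
Coverage chart:
  m4: 000100 ←essential
  m10: 001010 ←essential
  m15: 001111 ←essential
  m21: 010101 ←essential
  m27: -11011,0110-1
  m40: 101000 ←essential
  m51: 11-011 ←essential
  m52: 110100 ←essential
  m59: -11011,11-011
Essential: 000100, 001010, 001111, 010101, 101000, 11-011, 110100
Petrick residual → -11011
Min cover (8 terms): bcd'ef + a'b'c'de'f' + a'b'cd'ef' + a'b'cdef + a'bc'de'f + ab'cd'e'f' + abd'ef + abc'de'f'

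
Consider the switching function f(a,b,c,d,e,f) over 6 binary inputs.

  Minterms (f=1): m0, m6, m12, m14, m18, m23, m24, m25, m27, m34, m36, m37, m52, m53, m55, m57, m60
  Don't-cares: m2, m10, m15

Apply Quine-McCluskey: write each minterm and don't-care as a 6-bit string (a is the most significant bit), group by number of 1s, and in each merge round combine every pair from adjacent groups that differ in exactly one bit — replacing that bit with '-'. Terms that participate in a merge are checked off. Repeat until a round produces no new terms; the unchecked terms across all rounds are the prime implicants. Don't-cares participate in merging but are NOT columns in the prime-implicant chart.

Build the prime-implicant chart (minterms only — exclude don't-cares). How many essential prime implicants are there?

11

size-2^0 implicants → 000000(✓)  000010(✓)  000110(✓)  001010(✓)  001100(✓)  001110(✓)  001111(✓)  010010(✓)  010111(✓)  011000(✓)  011001(✓)  011011(✓)  100010(✓)  100100(✓)  100101(✓)  110100(✓)  110101(✓)  110111(✓)  111001(✓)  111100(✓)
size-2^1 implicants → -00010  -10111  -11001  0-0010  00-010(✓)  00-110(✓)  000-10(✓)  0000-0  001-10(✓)  0011-0  00111-  0110-1  01100-  1-0100(✓)  1-0101(✓)  10010-(✓)  11-100  1101-1  11010-(✓)
size-2^2 implicants → 00--10  1-010-
Unchecked terms (primes): -00010, -10111, -11001, 0-0010, 00--10, 0000-0, 0011-0, 00111-, 0110-1, 01100-, 1-010-, 11-100, 1101-1
Minterm coverage:
  m0 ⊆ 0000-0 [E]
  m6 ⊆ 00--10 [E]
  m12 ⊆ 0011-0 [E]
  m14 ⊆ 00--10,0011-0,00111-
  m18 ⊆ 0-0010 [E]
  m23 ⊆ -10111 [E]
  m24 ⊆ 01100- [E]
  m25 ⊆ -11001,0110-1,01100-
  m27 ⊆ 0110-1 [E]
  m34 ⊆ -00010 [E]
  m36 ⊆ 1-010- [E]
  m37 ⊆ 1-010- [E]
  m52 ⊆ 1-010-,11-100
  m53 ⊆ 1-010-,1101-1
  m55 ⊆ -10111,1101-1
  m57 ⊆ -11001 [E]
  m60 ⊆ 11-100 [E]
E = {-00010, -10111, -11001, 0-0010, 00--10, 0000-0, 0011-0, 0110-1, 01100-, 1-010-, 11-100}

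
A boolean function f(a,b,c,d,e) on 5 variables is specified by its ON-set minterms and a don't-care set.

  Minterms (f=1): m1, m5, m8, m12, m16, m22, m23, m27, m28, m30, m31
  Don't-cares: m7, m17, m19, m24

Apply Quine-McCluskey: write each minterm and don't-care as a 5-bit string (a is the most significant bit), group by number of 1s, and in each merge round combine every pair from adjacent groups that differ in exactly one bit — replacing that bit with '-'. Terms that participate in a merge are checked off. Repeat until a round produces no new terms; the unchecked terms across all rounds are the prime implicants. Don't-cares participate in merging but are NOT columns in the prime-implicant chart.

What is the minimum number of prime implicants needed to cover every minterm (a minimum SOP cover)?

5

[col 0] 00001*, 00101*, 00111*, 01000*, 01100*, 10000*, 10001*, 10011*, 10110*, 10111*, 11000*, 11011*, 11100*, 11110*, 11111*
[col 1] -0001, -0111, -1000*, -1100*, 00-01, 001-1, 01-00*, 1-000, 1-011*, 1-110*, 1-111*, 10-11*, 100-1, 1000-, 1011-*, 11-00*, 11-11*, 111-0, 1111-*
[col 2] -1-00, 1--11, 1-11-
Prime implicants: -0001, -0111, -1-00, 00-01, 001-1, 1--11, 1-000, 1-11-, 100-1, 1000-, 111-0
PI chart (minterm → PIs covering it):
  1 | -0001,00-01
  5 | 00-01,001-1
  8 | -1-00  (sole → essential)
  12 | -1-00  (sole → essential)
  16 | 1-000,1000-
  22 | 1-11-  (sole → essential)
  23 | -0111,1--11,1-11-
  27 | 1--11  (sole → essential)
  28 | -1-00,111-0
  30 | 1-11-,111-0
  31 | 1--11,1-11-
Essential prime implicants: -1-00, 1--11, 1-11-
Petrick residual → 00-01, 1-000
Minimum SOP uses 5 PIs: bd'e' + a'b'd'e + ade + ac'd'e' + acd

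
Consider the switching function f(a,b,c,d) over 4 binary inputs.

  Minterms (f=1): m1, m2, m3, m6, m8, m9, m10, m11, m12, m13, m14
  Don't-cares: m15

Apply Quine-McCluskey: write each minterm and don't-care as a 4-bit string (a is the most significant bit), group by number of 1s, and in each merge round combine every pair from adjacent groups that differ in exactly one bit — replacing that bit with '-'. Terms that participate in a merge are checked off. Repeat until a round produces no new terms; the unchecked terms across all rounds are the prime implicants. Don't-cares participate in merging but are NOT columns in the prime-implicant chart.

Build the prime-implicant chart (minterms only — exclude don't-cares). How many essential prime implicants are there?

size-2^0 implicants → 0001(✓)  0010(✓)  0011(✓)  0110(✓)  1000(✓)  1001(✓)  1010(✓)  1011(✓)  1100(✓)  1101(✓)  1110(✓)  1111(✓)
size-2^1 implicants → -001(✓)  -010(✓)  -011(✓)  -110(✓)  0-10(✓)  00-1(✓)  001-(✓)  1-00(✓)  1-01(✓)  1-10(✓)  1-11(✓)  10-0(✓)  10-1(✓)  100-(✓)  101-(✓)  11-0(✓)  11-1(✓)  110-(✓)  111-(✓)
size-2^2 implicants → --10  -0-1  -01-  1--0(✓)  1--1(✓)  1-0-(✓)  1-1-(✓)  10--(✓)  11--(✓)
size-2^3 implicants → 1---
Unchecked terms (primes): --10, -0-1, -01-, 1---
Minterm coverage:
  m1 ⊆ -0-1 [E]
  m2 ⊆ --10,-01-
  m3 ⊆ -0-1,-01-
  m6 ⊆ --10 [E]
  m8 ⊆ 1--- [E]
  m9 ⊆ -0-1,1---
  m10 ⊆ --10,-01-,1---
  m11 ⊆ -0-1,-01-,1---
  m12 ⊆ 1--- [E]
  m13 ⊆ 1--- [E]
  m14 ⊆ --10,1---
E = {--10, -0-1, 1---}

3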